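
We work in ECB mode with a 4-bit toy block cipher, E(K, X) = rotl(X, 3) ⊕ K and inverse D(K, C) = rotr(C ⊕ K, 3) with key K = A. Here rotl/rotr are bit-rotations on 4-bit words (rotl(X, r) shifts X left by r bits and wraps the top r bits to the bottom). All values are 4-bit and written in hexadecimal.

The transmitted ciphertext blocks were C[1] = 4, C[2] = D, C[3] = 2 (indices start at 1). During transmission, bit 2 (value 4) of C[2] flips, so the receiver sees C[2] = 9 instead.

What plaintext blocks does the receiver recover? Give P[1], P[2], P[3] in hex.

ECB decryption: P_i = D(K, C_i).
Only C[2] changed, to 9. In ECB, a change in C_i affects only P_i. Decrypting the received ciphertext:
P[1]: D(K, 4) = D.
P[2]: D(K, 9) = 6.
P[3]: D(K, 2) = 1.
Blocks that differ from the original plaintext: P[2].

P[1] = D, P[2] = 6, P[3] = 1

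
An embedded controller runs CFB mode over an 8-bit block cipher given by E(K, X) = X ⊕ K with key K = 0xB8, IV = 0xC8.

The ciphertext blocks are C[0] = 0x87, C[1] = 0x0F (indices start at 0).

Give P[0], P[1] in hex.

P[0] = 0xF7, P[1] = 0x30

CFB decryption: P_i = C_i ⊕ E(K, C_{i−1}), with C_{−1} = IV.
P[0]: E(K, 0xC8) = 0x70; 0x87 ⊕ 0x70 = 0xF7.
P[1]: E(K, 0x87) = 0x3F; 0x0F ⊕ 0x3F = 0x30.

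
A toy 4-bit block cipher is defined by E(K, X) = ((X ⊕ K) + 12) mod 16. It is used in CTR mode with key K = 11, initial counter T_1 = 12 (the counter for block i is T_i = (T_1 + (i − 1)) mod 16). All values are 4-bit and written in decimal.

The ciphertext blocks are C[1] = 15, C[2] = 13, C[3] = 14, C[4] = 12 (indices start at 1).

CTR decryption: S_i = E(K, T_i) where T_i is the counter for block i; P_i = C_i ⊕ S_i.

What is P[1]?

P[1] = 12

P[1]: T = 12, S = E(K, T) = 3; 15 ⊕ 3 = 12.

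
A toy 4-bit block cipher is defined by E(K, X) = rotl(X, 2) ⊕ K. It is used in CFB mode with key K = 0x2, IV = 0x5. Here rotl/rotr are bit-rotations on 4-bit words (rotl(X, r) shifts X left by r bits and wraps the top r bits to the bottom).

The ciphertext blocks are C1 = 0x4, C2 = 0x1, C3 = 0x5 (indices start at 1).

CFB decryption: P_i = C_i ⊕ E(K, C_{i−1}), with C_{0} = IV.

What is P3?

P3: E(K, 0x1) = 0x6; 0x5 ⊕ 0x6 = 0x3.

P3 = 0x3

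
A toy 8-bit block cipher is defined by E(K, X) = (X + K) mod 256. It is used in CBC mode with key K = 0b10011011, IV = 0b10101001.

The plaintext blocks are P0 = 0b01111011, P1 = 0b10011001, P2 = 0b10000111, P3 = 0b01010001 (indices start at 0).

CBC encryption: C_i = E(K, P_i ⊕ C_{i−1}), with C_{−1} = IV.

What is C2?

C0: P0 ⊕ 0b10101001 = 0b11010010; E(K, 0b11010010) = 0b01101101.
C1: P1 ⊕ 0b01101101 = 0b11110100; E(K, 0b11110100) = 0b10001111.
C2: P2 ⊕ 0b10001111 = 0b00001000; E(K, 0b00001000) = 0b10100011.

C2 = 0b10100011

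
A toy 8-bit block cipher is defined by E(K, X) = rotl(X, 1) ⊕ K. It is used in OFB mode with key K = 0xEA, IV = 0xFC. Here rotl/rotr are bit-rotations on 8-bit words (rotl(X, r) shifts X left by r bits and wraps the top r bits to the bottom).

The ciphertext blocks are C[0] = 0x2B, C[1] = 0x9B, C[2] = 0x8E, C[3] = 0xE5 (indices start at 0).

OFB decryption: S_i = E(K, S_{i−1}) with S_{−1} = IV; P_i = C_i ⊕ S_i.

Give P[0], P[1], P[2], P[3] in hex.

P[0] = 0x38, P[1] = 0x57, P[2] = 0xFD, P[3] = 0xE9

P[0]: S = E(K, 0xFC) = 0x13; 0x2B ⊕ 0x13 = 0x38.
P[1]: S = E(K, 0x13) = 0xCC; 0x9B ⊕ 0xCC = 0x57.
P[2]: S = E(K, 0xCC) = 0x73; 0x8E ⊕ 0x73 = 0xFD.
P[3]: S = E(K, 0x73) = 0x0C; 0xE5 ⊕ 0x0C = 0xE9.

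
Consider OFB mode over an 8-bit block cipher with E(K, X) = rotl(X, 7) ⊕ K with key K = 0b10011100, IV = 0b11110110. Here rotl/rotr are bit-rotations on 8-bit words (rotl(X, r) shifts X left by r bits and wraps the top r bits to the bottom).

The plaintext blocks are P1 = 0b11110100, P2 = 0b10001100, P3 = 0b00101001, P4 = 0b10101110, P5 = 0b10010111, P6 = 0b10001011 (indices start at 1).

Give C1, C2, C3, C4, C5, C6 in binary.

C1 = 0b00010011, C2 = 0b11100011, C3 = 0b00000010, C4 = 0b10100111, C5 = 0b10001111, C6 = 0b00011011

OFB encryption: S_i = E(K, S_{i−1}) with S_{0} = IV; C_i = P_i ⊕ S_i.
C1: S = E(K, 0b11110110) = 0b11100111; 0b11110100 ⊕ 0b11100111 = 0b00010011.
C2: S = E(K, 0b11100111) = 0b01101111; 0b10001100 ⊕ 0b01101111 = 0b11100011.
C3: S = E(K, 0b01101111) = 0b00101011; 0b00101001 ⊕ 0b00101011 = 0b00000010.
C4: S = E(K, 0b00101011) = 0b00001001; 0b10101110 ⊕ 0b00001001 = 0b10100111.
C5: S = E(K, 0b00001001) = 0b00011000; 0b10010111 ⊕ 0b00011000 = 0b10001111.
C6: S = E(K, 0b00011000) = 0b10010000; 0b10001011 ⊕ 0b10010000 = 0b00011011.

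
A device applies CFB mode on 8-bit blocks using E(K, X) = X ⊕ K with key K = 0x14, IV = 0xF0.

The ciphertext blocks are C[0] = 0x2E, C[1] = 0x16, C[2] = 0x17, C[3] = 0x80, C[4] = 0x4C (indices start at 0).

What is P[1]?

P[1] = 0x2C

CFB decryption: P_i = C_i ⊕ E(K, C_{i−1}), with C_{−1} = IV.
P[1]: E(K, 0x2E) = 0x3A; 0x16 ⊕ 0x3A = 0x2C.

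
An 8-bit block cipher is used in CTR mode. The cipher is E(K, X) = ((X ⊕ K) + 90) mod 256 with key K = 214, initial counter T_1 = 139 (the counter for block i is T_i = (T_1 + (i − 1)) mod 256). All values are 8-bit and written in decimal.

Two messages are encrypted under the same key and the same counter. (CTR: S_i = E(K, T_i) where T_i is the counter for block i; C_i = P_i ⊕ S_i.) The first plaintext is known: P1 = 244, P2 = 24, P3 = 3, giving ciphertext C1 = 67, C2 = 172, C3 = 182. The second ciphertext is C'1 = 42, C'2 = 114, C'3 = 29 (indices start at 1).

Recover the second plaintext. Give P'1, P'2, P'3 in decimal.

P'1 = 157, P'2 = 198, P'3 = 168

In CTR with a reused counter, both messages share the same keystream S_i, so C_i ⊕ C'_i = P_i ⊕ P'_i and thus P'_i = P_i ⊕ C_i ⊕ C'_i.
P'1: 244 ⊕ 67 ⊕ 42 = 157.
P'2: 24 ⊕ 172 ⊕ 114 = 198.
P'3: 3 ⊕ 182 ⊕ 29 = 168.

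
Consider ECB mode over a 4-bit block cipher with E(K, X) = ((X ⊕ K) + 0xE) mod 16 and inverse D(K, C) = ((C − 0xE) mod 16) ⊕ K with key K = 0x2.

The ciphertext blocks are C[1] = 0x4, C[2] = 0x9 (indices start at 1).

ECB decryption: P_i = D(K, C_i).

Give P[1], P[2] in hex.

P[1] = 0x4, P[2] = 0x9

P[1]: D(K, 0x4) = 0x4.
P[2]: D(K, 0x9) = 0x9.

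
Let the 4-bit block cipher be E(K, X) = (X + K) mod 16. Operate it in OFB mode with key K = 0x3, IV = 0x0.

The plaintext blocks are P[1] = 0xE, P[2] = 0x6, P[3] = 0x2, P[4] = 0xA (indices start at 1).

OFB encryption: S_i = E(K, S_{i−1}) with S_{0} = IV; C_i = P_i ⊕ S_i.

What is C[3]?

C[3] = 0xB

C[1]: S = E(K, 0x0) = 0x3; 0xE ⊕ 0x3 = 0xD.
C[2]: S = E(K, 0x3) = 0x6; 0x6 ⊕ 0x6 = 0x0.
C[3]: S = E(K, 0x6) = 0x9; 0x2 ⊕ 0x9 = 0xB.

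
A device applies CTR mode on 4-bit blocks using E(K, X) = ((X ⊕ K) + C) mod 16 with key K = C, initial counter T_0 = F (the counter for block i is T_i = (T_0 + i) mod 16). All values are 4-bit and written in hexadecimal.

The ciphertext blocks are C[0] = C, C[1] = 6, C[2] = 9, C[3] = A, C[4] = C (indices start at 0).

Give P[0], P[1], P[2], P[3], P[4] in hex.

P[0] = 3, P[1] = E, P[2] = 0, P[3] = 0, P[4] = 7

CTR decryption: S_i = E(K, T_i) where T_i is the counter for block i; P_i = C_i ⊕ S_i.
P[0]: T = F, S = E(K, T) = F; C ⊕ F = 3.
P[1]: T = 0, S = E(K, T) = 8; 6 ⊕ 8 = E.
P[2]: T = 1, S = E(K, T) = 9; 9 ⊕ 9 = 0.
P[3]: T = 2, S = E(K, T) = A; A ⊕ A = 0.
P[4]: T = 3, S = E(K, T) = B; C ⊕ B = 7.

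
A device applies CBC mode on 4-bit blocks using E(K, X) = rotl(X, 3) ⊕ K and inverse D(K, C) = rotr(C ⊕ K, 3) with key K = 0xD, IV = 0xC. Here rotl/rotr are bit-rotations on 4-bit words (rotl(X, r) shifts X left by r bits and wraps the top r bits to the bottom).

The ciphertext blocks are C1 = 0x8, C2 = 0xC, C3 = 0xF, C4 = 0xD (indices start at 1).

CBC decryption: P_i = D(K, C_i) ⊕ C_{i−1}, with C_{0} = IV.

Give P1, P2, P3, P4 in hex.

P1: D(K, 0x8) = 0xA; 0xA ⊕ 0xC = 0x6.
P2: D(K, 0xC) = 0x2; 0x2 ⊕ 0x8 = 0xA.
P3: D(K, 0xF) = 0x4; 0x4 ⊕ 0xC = 0x8.
P4: D(K, 0xD) = 0x0; 0x0 ⊕ 0xF = 0xF.

P1 = 0x6, P2 = 0xA, P3 = 0x8, P4 = 0xF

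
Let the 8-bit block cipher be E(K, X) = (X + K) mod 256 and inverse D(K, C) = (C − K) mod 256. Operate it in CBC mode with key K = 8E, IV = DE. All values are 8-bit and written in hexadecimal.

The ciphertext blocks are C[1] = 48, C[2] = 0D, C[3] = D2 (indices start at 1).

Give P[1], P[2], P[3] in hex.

CBC decryption: P_i = D(K, C_i) ⊕ C_{i−1}, with C_{0} = IV.
P[1]: D(K, 48) = BA; BA ⊕ DE = 64.
P[2]: D(K, 0D) = 7F; 7F ⊕ 48 = 37.
P[3]: D(K, D2) = 44; 44 ⊕ 0D = 49.

P[1] = 64, P[2] = 37, P[3] = 49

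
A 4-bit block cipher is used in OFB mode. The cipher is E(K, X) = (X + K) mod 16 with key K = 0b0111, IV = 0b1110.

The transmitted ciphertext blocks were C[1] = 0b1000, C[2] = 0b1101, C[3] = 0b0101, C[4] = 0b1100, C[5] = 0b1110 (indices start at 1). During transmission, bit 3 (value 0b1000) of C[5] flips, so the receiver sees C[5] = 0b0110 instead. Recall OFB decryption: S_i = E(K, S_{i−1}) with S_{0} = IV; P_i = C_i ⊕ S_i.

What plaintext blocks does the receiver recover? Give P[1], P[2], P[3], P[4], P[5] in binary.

P[1] = 0b1101, P[2] = 0b0001, P[3] = 0b0110, P[4] = 0b0110, P[5] = 0b0111

Only C[5] changed, to 0b0110. In OFB, a change in C_i flips the same bit in P_i only; the keystream is unaffected. Decrypting the received ciphertext:
P[1]: S = E(K, 0b1110) = 0b0101; 0b1000 ⊕ 0b0101 = 0b1101.
P[2]: S = E(K, 0b0101) = 0b1100; 0b1101 ⊕ 0b1100 = 0b0001.
P[3]: S = E(K, 0b1100) = 0b0011; 0b0101 ⊕ 0b0011 = 0b0110.
P[4]: S = E(K, 0b0011) = 0b1010; 0b1100 ⊕ 0b1010 = 0b0110.
P[5]: S = E(K, 0b1010) = 0b0001; 0b0110 ⊕ 0b0001 = 0b0111.
Blocks that differ from the original plaintext: P[5].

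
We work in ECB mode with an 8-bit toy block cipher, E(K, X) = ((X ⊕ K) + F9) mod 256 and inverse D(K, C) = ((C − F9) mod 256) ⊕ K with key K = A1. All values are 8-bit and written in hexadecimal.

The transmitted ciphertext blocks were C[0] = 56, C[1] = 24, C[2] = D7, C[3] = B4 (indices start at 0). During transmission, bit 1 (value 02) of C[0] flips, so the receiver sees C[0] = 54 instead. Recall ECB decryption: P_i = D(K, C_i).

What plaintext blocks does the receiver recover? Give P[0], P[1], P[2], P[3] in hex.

P[0] = FA, P[1] = 8A, P[2] = 7F, P[3] = 1A

Only C[0] changed, to 54. In ECB, a change in C_i affects only P_i. Decrypting the received ciphertext:
P[0]: D(K, 54) = FA.
P[1]: D(K, 24) = 8A.
P[2]: D(K, D7) = 7F.
P[3]: D(K, B4) = 1A.
Blocks that differ from the original plaintext: P[0].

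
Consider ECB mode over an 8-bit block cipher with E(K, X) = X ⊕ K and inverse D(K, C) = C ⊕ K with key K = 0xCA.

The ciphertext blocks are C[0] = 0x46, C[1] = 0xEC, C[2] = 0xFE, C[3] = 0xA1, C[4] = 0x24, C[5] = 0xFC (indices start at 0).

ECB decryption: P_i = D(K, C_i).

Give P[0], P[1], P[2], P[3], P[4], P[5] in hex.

P[0] = 0x8C, P[1] = 0x26, P[2] = 0x34, P[3] = 0x6B, P[4] = 0xEE, P[5] = 0x36

P[0]: D(K, 0x46) = 0x8C.
P[1]: D(K, 0xEC) = 0x26.
P[2]: D(K, 0xFE) = 0x34.
P[3]: D(K, 0xA1) = 0x6B.
P[4]: D(K, 0x24) = 0xEE.
P[5]: D(K, 0xFC) = 0x36.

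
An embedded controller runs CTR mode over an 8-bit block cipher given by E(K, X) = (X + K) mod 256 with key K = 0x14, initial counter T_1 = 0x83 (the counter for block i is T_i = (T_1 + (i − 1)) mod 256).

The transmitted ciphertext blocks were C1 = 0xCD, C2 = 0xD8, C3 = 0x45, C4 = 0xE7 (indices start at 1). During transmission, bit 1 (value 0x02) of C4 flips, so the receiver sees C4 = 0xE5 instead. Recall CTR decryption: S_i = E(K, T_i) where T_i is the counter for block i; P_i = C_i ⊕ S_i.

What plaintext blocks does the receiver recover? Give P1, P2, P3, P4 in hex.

P1 = 0x5A, P2 = 0x40, P3 = 0xDC, P4 = 0x7F

Only C4 changed, to 0xE5. In CTR, a change in C_i flips the same bit in P_i only; the keystream is unaffected. Decrypting the received ciphertext:
P1: T = 0x83, S = E(K, T) = 0x97; 0xCD ⊕ 0x97 = 0x5A.
P2: T = 0x84, S = E(K, T) = 0x98; 0xD8 ⊕ 0x98 = 0x40.
P3: T = 0x85, S = E(K, T) = 0x99; 0x45 ⊕ 0x99 = 0xDC.
P4: T = 0x86, S = E(K, T) = 0x9A; 0xE5 ⊕ 0x9A = 0x7F.
Blocks that differ from the original plaintext: P4.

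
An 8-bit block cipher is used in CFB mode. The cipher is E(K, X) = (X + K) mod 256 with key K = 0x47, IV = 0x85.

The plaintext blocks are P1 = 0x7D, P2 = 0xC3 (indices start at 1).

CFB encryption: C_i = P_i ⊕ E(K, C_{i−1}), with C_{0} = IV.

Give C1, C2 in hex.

C1: E(K, 0x85) = 0xCC; 0x7D ⊕ 0xCC = 0xB1.
C2: E(K, 0xB1) = 0xF8; 0xC3 ⊕ 0xF8 = 0x3B.

C1 = 0xB1, C2 = 0x3B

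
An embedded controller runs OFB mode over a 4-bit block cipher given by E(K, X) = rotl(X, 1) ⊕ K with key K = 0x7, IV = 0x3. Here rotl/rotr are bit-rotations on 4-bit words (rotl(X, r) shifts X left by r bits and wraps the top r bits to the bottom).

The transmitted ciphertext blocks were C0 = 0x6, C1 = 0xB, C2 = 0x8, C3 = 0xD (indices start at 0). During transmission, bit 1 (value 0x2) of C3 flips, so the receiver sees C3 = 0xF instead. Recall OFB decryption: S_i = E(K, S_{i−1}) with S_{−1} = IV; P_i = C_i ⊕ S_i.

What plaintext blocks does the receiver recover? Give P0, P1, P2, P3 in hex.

Only C3 changed, to 0xF. In OFB, a change in C_i flips the same bit in P_i only; the keystream is unaffected. Decrypting the received ciphertext:
P0: S = E(K, 0x3) = 0x1; 0x6 ⊕ 0x1 = 0x7.
P1: S = E(K, 0x1) = 0x5; 0xB ⊕ 0x5 = 0xE.
P2: S = E(K, 0x5) = 0xD; 0x8 ⊕ 0xD = 0x5.
P3: S = E(K, 0xD) = 0xC; 0xF ⊕ 0xC = 0x3.
Blocks that differ from the original plaintext: P3.

P0 = 0x7, P1 = 0xE, P2 = 0x5, P3 = 0x3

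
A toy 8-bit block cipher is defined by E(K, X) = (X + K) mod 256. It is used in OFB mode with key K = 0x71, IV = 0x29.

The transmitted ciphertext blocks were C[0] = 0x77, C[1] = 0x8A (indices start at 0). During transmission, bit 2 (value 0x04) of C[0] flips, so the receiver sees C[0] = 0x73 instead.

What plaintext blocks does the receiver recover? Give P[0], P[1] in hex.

P[0] = 0xE9, P[1] = 0x81

OFB decryption: S_i = E(K, S_{i−1}) with S_{−1} = IV; P_i = C_i ⊕ S_i.
Only C[0] changed, to 0x73. In OFB, a change in C_i flips the same bit in P_i only; the keystream is unaffected. Decrypting the received ciphertext:
P[0]: S = E(K, 0x29) = 0x9A; 0x73 ⊕ 0x9A = 0xE9.
P[1]: S = E(K, 0x9A) = 0x0B; 0x8A ⊕ 0x0B = 0x81.
Blocks that differ from the original plaintext: P[0].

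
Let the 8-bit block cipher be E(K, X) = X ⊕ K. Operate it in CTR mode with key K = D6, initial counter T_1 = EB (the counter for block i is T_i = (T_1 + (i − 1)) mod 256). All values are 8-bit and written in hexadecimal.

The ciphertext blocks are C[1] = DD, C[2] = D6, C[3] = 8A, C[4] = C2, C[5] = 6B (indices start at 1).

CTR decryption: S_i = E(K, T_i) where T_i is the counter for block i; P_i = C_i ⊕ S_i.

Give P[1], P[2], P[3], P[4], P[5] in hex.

P[1] = E0, P[2] = EC, P[3] = B1, P[4] = FA, P[5] = 52

P[1]: T = EB, S = E(K, T) = 3D; DD ⊕ 3D = E0.
P[2]: T = EC, S = E(K, T) = 3A; D6 ⊕ 3A = EC.
P[3]: T = ED, S = E(K, T) = 3B; 8A ⊕ 3B = B1.
P[4]: T = EE, S = E(K, T) = 38; C2 ⊕ 38 = FA.
P[5]: T = EF, S = E(K, T) = 39; 6B ⊕ 39 = 52.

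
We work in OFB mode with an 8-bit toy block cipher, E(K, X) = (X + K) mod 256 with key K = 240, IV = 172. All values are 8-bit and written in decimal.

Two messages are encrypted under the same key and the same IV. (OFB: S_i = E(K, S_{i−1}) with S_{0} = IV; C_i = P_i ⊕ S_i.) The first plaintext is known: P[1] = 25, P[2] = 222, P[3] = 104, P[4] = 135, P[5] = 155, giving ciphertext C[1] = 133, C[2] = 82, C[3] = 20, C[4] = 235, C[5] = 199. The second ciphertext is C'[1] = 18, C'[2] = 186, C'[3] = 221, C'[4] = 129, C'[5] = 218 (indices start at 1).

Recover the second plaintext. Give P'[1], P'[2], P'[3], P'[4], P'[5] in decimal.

P'[1] = 142, P'[2] = 54, P'[3] = 161, P'[4] = 237, P'[5] = 134

In OFB with a reused IV, both messages share the same keystream S_i, so C_i ⊕ C'_i = P_i ⊕ P'_i and thus P'_i = P_i ⊕ C_i ⊕ C'_i.
P'[1]: 25 ⊕ 133 ⊕ 18 = 142.
P'[2]: 222 ⊕ 82 ⊕ 186 = 54.
P'[3]: 104 ⊕ 20 ⊕ 221 = 161.
P'[4]: 135 ⊕ 235 ⊕ 129 = 237.
P'[5]: 155 ⊕ 199 ⊕ 218 = 134.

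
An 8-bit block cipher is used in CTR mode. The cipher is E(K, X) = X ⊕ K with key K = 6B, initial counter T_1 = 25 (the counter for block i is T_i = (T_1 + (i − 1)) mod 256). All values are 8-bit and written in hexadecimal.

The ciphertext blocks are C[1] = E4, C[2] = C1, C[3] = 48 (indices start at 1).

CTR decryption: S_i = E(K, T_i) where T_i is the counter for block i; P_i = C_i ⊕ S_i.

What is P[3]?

P[3]: T = 27, S = E(K, T) = 4C; 48 ⊕ 4C = 04.

P[3] = 04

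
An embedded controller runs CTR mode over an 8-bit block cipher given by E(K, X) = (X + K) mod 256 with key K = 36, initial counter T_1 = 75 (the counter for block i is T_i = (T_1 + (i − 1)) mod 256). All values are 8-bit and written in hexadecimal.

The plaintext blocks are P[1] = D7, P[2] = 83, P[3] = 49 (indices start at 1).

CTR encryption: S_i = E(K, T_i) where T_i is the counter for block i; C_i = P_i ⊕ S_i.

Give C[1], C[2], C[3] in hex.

C[1] = 7C, C[2] = 2F, C[3] = E4

C[1]: T = 75, S = E(K, T) = AB; D7 ⊕ AB = 7C.
C[2]: T = 76, S = E(K, T) = AC; 83 ⊕ AC = 2F.
C[3]: T = 77, S = E(K, T) = AD; 49 ⊕ AD = E4.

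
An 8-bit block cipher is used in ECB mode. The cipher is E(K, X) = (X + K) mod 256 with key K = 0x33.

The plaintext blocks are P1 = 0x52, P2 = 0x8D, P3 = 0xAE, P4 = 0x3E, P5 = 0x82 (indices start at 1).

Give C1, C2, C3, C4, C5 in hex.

ECB encryption: C_i = E(K, P_i).
C1: E(K, 0x52) = 0x85.
C2: E(K, 0x8D) = 0xC0.
C3: E(K, 0xAE) = 0xE1.
C4: E(K, 0x3E) = 0x71.
C5: E(K, 0x82) = 0xB5.

C1 = 0x85, C2 = 0xC0, C3 = 0xE1, C4 = 0x71, C5 = 0xB5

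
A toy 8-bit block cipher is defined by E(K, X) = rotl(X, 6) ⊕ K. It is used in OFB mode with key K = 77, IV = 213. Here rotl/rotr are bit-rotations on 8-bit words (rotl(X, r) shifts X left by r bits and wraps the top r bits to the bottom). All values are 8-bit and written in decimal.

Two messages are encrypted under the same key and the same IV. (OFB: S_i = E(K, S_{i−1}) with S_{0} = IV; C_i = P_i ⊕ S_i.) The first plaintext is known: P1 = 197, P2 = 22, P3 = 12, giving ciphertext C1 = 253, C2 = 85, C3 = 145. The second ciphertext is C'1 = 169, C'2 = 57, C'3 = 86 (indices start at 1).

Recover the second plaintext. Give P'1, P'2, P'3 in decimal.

In OFB with a reused IV, both messages share the same keystream S_i, so C_i ⊕ C'_i = P_i ⊕ P'_i and thus P'_i = P_i ⊕ C_i ⊕ C'_i.
P'1: 197 ⊕ 253 ⊕ 169 = 145.
P'2: 22 ⊕ 85 ⊕ 57 = 122.
P'3: 12 ⊕ 145 ⊕ 86 = 203.

P'1 = 145, P'2 = 122, P'3 = 203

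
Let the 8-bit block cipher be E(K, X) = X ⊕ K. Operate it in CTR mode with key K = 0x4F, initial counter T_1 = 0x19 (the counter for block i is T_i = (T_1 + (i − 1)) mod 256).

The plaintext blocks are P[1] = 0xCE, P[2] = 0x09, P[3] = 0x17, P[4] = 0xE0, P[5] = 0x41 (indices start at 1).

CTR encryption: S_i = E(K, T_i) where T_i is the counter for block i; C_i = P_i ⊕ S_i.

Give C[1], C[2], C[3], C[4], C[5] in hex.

C[1] = 0x98, C[2] = 0x5C, C[3] = 0x43, C[4] = 0xB3, C[5] = 0x13

C[1]: T = 0x19, S = E(K, T) = 0x56; 0xCE ⊕ 0x56 = 0x98.
C[2]: T = 0x1A, S = E(K, T) = 0x55; 0x09 ⊕ 0x55 = 0x5C.
C[3]: T = 0x1B, S = E(K, T) = 0x54; 0x17 ⊕ 0x54 = 0x43.
C[4]: T = 0x1C, S = E(K, T) = 0x53; 0xE0 ⊕ 0x53 = 0xB3.
C[5]: T = 0x1D, S = E(K, T) = 0x52; 0x41 ⊕ 0x52 = 0x13.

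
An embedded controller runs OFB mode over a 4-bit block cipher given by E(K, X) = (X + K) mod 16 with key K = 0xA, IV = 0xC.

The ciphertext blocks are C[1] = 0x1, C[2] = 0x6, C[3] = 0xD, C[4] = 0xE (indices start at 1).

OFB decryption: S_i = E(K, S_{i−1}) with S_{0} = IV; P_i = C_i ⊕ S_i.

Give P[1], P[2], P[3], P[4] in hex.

P[1]: S = E(K, 0xC) = 0x6; 0x1 ⊕ 0x6 = 0x7.
P[2]: S = E(K, 0x6) = 0x0; 0x6 ⊕ 0x0 = 0x6.
P[3]: S = E(K, 0x0) = 0xA; 0xD ⊕ 0xA = 0x7.
P[4]: S = E(K, 0xA) = 0x4; 0xE ⊕ 0x4 = 0xA.

P[1] = 0x7, P[2] = 0x6, P[3] = 0x7, P[4] = 0xA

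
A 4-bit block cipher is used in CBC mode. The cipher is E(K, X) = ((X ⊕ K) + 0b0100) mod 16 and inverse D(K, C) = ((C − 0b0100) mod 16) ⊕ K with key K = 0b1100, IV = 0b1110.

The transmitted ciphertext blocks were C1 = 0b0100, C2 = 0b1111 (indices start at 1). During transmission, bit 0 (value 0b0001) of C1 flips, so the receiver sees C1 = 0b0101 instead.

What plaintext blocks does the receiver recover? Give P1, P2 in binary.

P1 = 0b0011, P2 = 0b0010

CBC decryption: P_i = D(K, C_i) ⊕ C_{i−1}, with C_{0} = IV.
Only C1 changed, to 0b0101. In CBC, a change in C_i garbles P_i and flips the same bit in P_{i+1}. Decrypting the received ciphertext:
P1: D(K, 0b0101) = 0b1101; 0b1101 ⊕ 0b1110 = 0b0011.
P2: D(K, 0b1111) = 0b0111; 0b0111 ⊕ 0b0101 = 0b0010.
Blocks that differ from the original plaintext: P1, P2.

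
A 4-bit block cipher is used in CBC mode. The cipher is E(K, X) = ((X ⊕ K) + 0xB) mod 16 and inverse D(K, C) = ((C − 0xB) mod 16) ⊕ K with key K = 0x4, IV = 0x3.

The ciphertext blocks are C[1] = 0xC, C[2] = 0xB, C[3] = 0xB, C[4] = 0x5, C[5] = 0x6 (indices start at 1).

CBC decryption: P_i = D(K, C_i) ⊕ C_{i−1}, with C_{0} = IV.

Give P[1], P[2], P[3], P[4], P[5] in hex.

P[1] = 0x6, P[2] = 0x8, P[3] = 0xF, P[4] = 0x5, P[5] = 0xA

P[1]: D(K, 0xC) = 0x5; 0x5 ⊕ 0x3 = 0x6.
P[2]: D(K, 0xB) = 0x4; 0x4 ⊕ 0xC = 0x8.
P[3]: D(K, 0xB) = 0x4; 0x4 ⊕ 0xB = 0xF.
P[4]: D(K, 0x5) = 0xE; 0xE ⊕ 0xB = 0x5.
P[5]: D(K, 0x6) = 0xF; 0xF ⊕ 0x5 = 0xA.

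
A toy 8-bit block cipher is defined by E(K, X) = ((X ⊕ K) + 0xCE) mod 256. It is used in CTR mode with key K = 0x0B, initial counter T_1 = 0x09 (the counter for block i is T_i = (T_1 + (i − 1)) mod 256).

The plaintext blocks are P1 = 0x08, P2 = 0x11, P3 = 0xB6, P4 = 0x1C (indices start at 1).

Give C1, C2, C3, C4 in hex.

CTR encryption: S_i = E(K, T_i) where T_i is the counter for block i; C_i = P_i ⊕ S_i.
C1: T = 0x09, S = E(K, T) = 0xD0; 0x08 ⊕ 0xD0 = 0xD8.
C2: T = 0x0A, S = E(K, T) = 0xCF; 0x11 ⊕ 0xCF = 0xDE.
C3: T = 0x0B, S = E(K, T) = 0xCE; 0xB6 ⊕ 0xCE = 0x78.
C4: T = 0x0C, S = E(K, T) = 0xD5; 0x1C ⊕ 0xD5 = 0xC9.

C1 = 0xD8, C2 = 0xDE, C3 = 0x78, C4 = 0xC9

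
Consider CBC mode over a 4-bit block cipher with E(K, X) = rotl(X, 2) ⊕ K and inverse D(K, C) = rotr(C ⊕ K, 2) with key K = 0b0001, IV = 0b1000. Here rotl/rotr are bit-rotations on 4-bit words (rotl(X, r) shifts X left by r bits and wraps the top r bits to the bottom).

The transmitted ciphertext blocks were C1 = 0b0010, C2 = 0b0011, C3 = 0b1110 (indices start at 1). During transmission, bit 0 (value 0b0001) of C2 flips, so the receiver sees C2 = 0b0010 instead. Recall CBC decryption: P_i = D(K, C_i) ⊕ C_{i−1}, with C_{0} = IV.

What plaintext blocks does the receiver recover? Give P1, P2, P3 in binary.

P1 = 0b0100, P2 = 0b1110, P3 = 0b1101

Only C2 changed, to 0b0010. In CBC, a change in C_i garbles P_i and flips the same bit in P_{i+1}. Decrypting the received ciphertext:
P1: D(K, 0b0010) = 0b1100; 0b1100 ⊕ 0b1000 = 0b0100.
P2: D(K, 0b0010) = 0b1100; 0b1100 ⊕ 0b0010 = 0b1110.
P3: D(K, 0b1110) = 0b1111; 0b1111 ⊕ 0b0010 = 0b1101.
Blocks that differ from the original plaintext: P2, P3.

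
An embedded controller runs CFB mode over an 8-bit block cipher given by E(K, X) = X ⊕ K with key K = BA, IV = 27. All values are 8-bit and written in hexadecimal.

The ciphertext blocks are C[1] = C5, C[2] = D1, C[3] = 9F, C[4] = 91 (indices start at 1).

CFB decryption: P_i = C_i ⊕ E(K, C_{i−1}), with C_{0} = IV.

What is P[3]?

P[3]: E(K, D1) = 6B; 9F ⊕ 6B = F4.

P[3] = F4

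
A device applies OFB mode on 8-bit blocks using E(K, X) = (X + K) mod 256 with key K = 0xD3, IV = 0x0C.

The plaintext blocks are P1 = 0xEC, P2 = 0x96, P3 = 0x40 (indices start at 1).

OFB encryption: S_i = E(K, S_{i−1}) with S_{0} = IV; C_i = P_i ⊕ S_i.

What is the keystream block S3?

C1: S = E(K, 0x0C) = 0xDF; 0xEC ⊕ 0xDF = 0x33.
C2: S = E(K, 0xDF) = 0xB2; 0x96 ⊕ 0xB2 = 0x24.
C3: S = E(K, 0xB2) = 0x85; 0x40 ⊕ 0x85 = 0xC5.
So S3 = 0x85.

0x85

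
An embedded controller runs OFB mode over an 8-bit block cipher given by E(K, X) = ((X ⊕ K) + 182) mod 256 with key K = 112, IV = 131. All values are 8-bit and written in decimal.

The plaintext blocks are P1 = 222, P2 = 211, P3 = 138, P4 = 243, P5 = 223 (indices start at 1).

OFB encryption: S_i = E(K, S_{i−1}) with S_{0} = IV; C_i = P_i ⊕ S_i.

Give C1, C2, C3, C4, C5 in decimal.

C1: S = E(K, 131) = 169; 222 ⊕ 169 = 119.
C2: S = E(K, 169) = 143; 211 ⊕ 143 = 92.
C3: S = E(K, 143) = 181; 138 ⊕ 181 = 63.
C4: S = E(K, 181) = 123; 243 ⊕ 123 = 136.
C5: S = E(K, 123) = 193; 223 ⊕ 193 = 30.

C1 = 119, C2 = 92, C3 = 63, C4 = 136, C5 = 30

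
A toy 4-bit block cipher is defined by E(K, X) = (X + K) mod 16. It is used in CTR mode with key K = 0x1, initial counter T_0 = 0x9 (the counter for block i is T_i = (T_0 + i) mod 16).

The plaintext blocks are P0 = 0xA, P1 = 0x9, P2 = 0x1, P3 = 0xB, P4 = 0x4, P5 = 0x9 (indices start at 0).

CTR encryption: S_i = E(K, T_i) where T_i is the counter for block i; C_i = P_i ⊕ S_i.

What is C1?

C1 = 0x2

C0: T = 0x9, S = E(K, T) = 0xA; 0xA ⊕ 0xA = 0x0.
C1: T = 0xA, S = E(K, T) = 0xB; 0x9 ⊕ 0xB = 0x2.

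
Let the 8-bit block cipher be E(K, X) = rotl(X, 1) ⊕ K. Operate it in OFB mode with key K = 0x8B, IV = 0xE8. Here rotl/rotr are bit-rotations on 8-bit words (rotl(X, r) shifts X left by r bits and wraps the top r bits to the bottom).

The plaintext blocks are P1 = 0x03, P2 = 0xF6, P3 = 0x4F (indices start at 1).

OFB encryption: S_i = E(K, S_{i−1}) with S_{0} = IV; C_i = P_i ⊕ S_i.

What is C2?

C1: S = E(K, 0xE8) = 0x5A; 0x03 ⊕ 0x5A = 0x59.
C2: S = E(K, 0x5A) = 0x3F; 0xF6 ⊕ 0x3F = 0xC9.

C2 = 0xC9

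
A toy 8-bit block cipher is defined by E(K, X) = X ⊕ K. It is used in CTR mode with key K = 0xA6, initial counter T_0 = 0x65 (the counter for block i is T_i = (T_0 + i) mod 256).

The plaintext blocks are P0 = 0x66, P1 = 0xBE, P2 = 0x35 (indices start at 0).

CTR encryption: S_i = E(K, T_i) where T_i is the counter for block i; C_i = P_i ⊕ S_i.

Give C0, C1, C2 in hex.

C0 = 0xA5, C1 = 0x7E, C2 = 0xF4

C0: T = 0x65, S = E(K, T) = 0xC3; 0x66 ⊕ 0xC3 = 0xA5.
C1: T = 0x66, S = E(K, T) = 0xC0; 0xBE ⊕ 0xC0 = 0x7E.
C2: T = 0x67, S = E(K, T) = 0xC1; 0x35 ⊕ 0xC1 = 0xF4.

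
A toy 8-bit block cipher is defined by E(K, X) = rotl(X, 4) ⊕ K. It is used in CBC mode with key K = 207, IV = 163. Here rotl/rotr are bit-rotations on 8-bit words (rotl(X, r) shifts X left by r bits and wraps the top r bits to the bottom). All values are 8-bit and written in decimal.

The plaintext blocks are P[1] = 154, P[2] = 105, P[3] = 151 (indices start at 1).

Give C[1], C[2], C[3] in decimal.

CBC encryption: C_i = E(K, P_i ⊕ C_{i−1}), with C_{0} = IV.
C[1]: P[1] ⊕ 163 = 57; E(K, 57) = 92.
C[2]: P[2] ⊕ 92 = 53; E(K, 53) = 156.
C[3]: P[3] ⊕ 156 = 11; E(K, 11) = 127.

C[1] = 92, C[2] = 156, C[3] = 127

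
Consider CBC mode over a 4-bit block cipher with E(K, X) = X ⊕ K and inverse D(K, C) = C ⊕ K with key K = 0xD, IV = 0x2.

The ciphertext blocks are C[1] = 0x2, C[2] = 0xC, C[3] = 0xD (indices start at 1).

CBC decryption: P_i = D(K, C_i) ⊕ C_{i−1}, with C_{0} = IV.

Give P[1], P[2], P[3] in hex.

P[1] = 0xD, P[2] = 0x3, P[3] = 0xC

P[1]: D(K, 0x2) = 0xF; 0xF ⊕ 0x2 = 0xD.
P[2]: D(K, 0xC) = 0x1; 0x1 ⊕ 0x2 = 0x3.
P[3]: D(K, 0xD) = 0x0; 0x0 ⊕ 0xC = 0xC.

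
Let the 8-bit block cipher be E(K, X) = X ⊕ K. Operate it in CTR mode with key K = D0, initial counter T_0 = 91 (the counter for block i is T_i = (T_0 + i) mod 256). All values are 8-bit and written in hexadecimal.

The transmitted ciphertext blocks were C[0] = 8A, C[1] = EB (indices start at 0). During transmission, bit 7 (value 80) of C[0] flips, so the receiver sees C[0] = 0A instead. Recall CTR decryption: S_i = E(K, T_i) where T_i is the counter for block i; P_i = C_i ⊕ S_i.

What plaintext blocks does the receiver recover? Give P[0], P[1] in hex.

Only C[0] changed, to 0A. In CTR, a change in C_i flips the same bit in P_i only; the keystream is unaffected. Decrypting the received ciphertext:
P[0]: T = 91, S = E(K, T) = 41; 0A ⊕ 41 = 4B.
P[1]: T = 92, S = E(K, T) = 42; EB ⊕ 42 = A9.
Blocks that differ from the original plaintext: P[0].

P[0] = 4B, P[1] = A9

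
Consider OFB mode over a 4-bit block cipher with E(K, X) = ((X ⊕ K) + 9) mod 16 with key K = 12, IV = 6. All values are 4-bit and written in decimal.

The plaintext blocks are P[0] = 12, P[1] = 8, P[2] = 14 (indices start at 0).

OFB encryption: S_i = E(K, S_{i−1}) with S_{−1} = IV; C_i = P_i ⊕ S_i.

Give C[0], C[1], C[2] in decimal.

C[0]: S = E(K, 6) = 3; 12 ⊕ 3 = 15.
C[1]: S = E(K, 3) = 8; 8 ⊕ 8 = 0.
C[2]: S = E(K, 8) = 13; 14 ⊕ 13 = 3.

C[0] = 15, C[1] = 0, C[2] = 3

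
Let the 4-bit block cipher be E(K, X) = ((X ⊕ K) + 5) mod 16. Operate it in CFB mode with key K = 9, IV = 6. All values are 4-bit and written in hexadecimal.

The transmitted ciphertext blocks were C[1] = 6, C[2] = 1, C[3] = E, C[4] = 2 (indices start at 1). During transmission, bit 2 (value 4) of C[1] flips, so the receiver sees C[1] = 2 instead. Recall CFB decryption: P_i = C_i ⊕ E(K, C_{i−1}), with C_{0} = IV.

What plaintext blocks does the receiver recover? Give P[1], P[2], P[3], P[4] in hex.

P[1] = 6, P[2] = 1, P[3] = 3, P[4] = E

Only C[1] changed, to 2. In CFB, a change in C_i flips the same bit in P_i and garbles P_{i+1}. Decrypting the received ciphertext:
P[1]: E(K, 6) = 4; 2 ⊕ 4 = 6.
P[2]: E(K, 2) = 0; 1 ⊕ 0 = 1.
P[3]: E(K, 1) = D; E ⊕ D = 3.
P[4]: E(K, E) = C; 2 ⊕ C = E.
Blocks that differ from the original plaintext: P[1], P[2].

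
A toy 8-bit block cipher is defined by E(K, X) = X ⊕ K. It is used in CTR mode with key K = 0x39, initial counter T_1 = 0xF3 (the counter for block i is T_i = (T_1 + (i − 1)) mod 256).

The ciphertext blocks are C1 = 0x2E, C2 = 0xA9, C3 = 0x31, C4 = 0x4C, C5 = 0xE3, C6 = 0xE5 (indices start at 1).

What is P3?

CTR decryption: S_i = E(K, T_i) where T_i is the counter for block i; P_i = C_i ⊕ S_i.
P3: T = 0xF5, S = E(K, T) = 0xCC; 0x31 ⊕ 0xCC = 0xFD.

P3 = 0xFD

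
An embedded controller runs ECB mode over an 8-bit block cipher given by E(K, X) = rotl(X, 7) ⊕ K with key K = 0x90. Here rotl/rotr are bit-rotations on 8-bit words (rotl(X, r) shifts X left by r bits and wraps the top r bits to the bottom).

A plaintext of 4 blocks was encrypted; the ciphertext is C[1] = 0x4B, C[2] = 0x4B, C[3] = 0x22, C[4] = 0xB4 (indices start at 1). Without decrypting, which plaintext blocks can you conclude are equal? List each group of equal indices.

ECB encrypts each block independently with the same key, so equal ciphertext blocks imply equal plaintext blocks.
C[1] = C[2] = 0x4B, so P[1] = P[2].

P[1] = P[2]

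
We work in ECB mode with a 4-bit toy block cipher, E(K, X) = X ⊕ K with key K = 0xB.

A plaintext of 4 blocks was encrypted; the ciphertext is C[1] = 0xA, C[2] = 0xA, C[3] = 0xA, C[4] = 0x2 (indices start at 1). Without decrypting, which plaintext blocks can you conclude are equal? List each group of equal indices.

ECB encrypts each block independently with the same key, so equal ciphertext blocks imply equal plaintext blocks.
C[1] = C[2] = C[3] = 0xA, so P[1] = P[2] = P[3].

P[1] = P[2] = P[3]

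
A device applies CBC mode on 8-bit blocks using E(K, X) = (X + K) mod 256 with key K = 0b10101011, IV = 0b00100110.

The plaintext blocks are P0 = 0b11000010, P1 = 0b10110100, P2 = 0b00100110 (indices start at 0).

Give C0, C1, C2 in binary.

CBC encryption: C_i = E(K, P_i ⊕ C_{i−1}), with C_{−1} = IV.
C0: P0 ⊕ 0b00100110 = 0b11100100; E(K, 0b11100100) = 0b10001111.
C1: P1 ⊕ 0b10001111 = 0b00111011; E(K, 0b00111011) = 0b11100110.
C2: P2 ⊕ 0b11100110 = 0b11000000; E(K, 0b11000000) = 0b01101011.

C0 = 0b10001111, C1 = 0b11100110, C2 = 0b01101011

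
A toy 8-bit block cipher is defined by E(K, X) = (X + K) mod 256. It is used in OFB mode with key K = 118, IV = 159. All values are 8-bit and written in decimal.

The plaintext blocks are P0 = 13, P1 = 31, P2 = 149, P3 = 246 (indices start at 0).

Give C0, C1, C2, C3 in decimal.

OFB encryption: S_i = E(K, S_{i−1}) with S_{−1} = IV; C_i = P_i ⊕ S_i.
C0: S = E(K, 159) = 21; 13 ⊕ 21 = 24.
C1: S = E(K, 21) = 139; 31 ⊕ 139 = 148.
C2: S = E(K, 139) = 1; 149 ⊕ 1 = 148.
C3: S = E(K, 1) = 119; 246 ⊕ 119 = 129.

C0 = 24, C1 = 148, C2 = 148, C3 = 129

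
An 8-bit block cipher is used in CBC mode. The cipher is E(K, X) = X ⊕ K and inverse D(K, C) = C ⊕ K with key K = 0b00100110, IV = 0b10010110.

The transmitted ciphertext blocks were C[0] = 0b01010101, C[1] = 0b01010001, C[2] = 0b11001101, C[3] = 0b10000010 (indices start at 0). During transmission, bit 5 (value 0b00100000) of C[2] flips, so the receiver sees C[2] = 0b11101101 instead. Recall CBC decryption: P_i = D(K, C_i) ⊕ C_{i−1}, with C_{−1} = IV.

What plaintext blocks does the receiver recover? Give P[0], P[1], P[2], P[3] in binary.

Only C[2] changed, to 0b11101101. In CBC, a change in C_i garbles P_i and flips the same bit in P_{i+1}. Decrypting the received ciphertext:
P[0]: D(K, 0b01010101) = 0b01110011; 0b01110011 ⊕ 0b10010110 = 0b11100101.
P[1]: D(K, 0b01010001) = 0b01110111; 0b01110111 ⊕ 0b01010101 = 0b00100010.
P[2]: D(K, 0b11101101) = 0b11001011; 0b11001011 ⊕ 0b01010001 = 0b10011010.
P[3]: D(K, 0b10000010) = 0b10100100; 0b10100100 ⊕ 0b11101101 = 0b01001001.
Blocks that differ from the original plaintext: P[2], P[3].

P[0] = 0b11100101, P[1] = 0b00100010, P[2] = 0b10011010, P[3] = 0b01001001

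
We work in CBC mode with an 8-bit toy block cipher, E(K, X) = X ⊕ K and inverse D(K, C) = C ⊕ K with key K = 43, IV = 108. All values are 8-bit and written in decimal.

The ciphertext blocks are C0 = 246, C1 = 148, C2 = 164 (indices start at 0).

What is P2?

P2 = 27

CBC decryption: P_i = D(K, C_i) ⊕ C_{i−1}, with C_{−1} = IV.
P2: D(K, 164) = 143; 143 ⊕ 148 = 27.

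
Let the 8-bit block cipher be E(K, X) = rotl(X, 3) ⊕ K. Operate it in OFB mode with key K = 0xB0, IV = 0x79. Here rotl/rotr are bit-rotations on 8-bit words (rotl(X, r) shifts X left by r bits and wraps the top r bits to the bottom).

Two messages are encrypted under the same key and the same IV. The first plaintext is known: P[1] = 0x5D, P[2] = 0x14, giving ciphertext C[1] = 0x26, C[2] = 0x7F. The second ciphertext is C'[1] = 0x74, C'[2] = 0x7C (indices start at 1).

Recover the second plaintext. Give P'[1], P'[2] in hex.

In OFB with a reused IV, both messages share the same keystream S_i, so C_i ⊕ C'_i = P_i ⊕ P'_i and thus P'_i = P_i ⊕ C_i ⊕ C'_i.
P'[1]: 0x5D ⊕ 0x26 ⊕ 0x74 = 0x0F.
P'[2]: 0x14 ⊕ 0x7F ⊕ 0x7C = 0x17.

P'[1] = 0x0F, P'[2] = 0x17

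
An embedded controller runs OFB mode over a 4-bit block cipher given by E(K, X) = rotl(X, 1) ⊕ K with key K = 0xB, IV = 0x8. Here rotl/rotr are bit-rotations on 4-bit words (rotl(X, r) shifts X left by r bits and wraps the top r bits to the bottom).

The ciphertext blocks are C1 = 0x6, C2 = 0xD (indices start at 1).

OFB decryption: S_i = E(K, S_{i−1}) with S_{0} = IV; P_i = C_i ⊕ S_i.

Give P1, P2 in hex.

P1: S = E(K, 0x8) = 0xA; 0x6 ⊕ 0xA = 0xC.
P2: S = E(K, 0xA) = 0xE; 0xD ⊕ 0xE = 0x3.

P1 = 0xC, P2 = 0x3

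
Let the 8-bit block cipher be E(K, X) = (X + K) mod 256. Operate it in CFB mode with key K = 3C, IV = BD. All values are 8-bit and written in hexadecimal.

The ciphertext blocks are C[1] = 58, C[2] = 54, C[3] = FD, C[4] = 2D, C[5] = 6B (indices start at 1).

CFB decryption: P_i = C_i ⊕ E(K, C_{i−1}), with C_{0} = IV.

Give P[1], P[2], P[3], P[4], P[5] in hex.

P[1] = A1, P[2] = C0, P[3] = 6D, P[4] = 14, P[5] = 02

P[1]: E(K, BD) = F9; 58 ⊕ F9 = A1.
P[2]: E(K, 58) = 94; 54 ⊕ 94 = C0.
P[3]: E(K, 54) = 90; FD ⊕ 90 = 6D.
P[4]: E(K, FD) = 39; 2D ⊕ 39 = 14.
P[5]: E(K, 2D) = 69; 6B ⊕ 69 = 02.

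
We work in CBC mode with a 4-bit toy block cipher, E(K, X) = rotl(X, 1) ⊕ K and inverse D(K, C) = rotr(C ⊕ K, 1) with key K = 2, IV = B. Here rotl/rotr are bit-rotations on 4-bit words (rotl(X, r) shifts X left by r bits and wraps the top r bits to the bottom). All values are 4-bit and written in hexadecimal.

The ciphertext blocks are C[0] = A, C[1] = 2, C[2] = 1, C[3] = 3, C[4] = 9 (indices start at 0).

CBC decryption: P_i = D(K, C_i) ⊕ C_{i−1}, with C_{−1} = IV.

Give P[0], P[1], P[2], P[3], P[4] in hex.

P[0] = F, P[1] = A, P[2] = B, P[3] = 9, P[4] = E

P[0]: D(K, A) = 4; 4 ⊕ B = F.
P[1]: D(K, 2) = 0; 0 ⊕ A = A.
P[2]: D(K, 1) = 9; 9 ⊕ 2 = B.
P[3]: D(K, 3) = 8; 8 ⊕ 1 = 9.
P[4]: D(K, 9) = D; D ⊕ 3 = E.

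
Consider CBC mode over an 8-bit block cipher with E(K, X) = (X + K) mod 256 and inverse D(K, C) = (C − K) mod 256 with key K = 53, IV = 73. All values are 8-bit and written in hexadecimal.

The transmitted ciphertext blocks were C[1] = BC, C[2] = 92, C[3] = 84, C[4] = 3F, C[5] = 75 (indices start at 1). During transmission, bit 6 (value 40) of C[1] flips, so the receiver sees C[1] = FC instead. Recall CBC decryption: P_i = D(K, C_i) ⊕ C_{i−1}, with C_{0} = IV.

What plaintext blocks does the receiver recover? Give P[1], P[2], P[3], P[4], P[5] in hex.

P[1] = DA, P[2] = C3, P[3] = A3, P[4] = 68, P[5] = 1D

Only C[1] changed, to FC. In CBC, a change in C_i garbles P_i and flips the same bit in P_{i+1}. Decrypting the received ciphertext:
P[1]: D(K, FC) = A9; A9 ⊕ 73 = DA.
P[2]: D(K, 92) = 3F; 3F ⊕ FC = C3.
P[3]: D(K, 84) = 31; 31 ⊕ 92 = A3.
P[4]: D(K, 3F) = EC; EC ⊕ 84 = 68.
P[5]: D(K, 75) = 22; 22 ⊕ 3F = 1D.
Blocks that differ from the original plaintext: P[1], P[2].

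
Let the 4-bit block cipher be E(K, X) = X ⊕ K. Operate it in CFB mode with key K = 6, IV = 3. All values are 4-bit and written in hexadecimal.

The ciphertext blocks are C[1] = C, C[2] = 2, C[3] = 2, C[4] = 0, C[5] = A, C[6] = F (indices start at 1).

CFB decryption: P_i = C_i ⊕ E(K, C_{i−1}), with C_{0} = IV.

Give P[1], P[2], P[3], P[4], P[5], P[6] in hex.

P[1] = 9, P[2] = 8, P[3] = 6, P[4] = 4, P[5] = C, P[6] = 3

P[1]: E(K, 3) = 5; C ⊕ 5 = 9.
P[2]: E(K, C) = A; 2 ⊕ A = 8.
P[3]: E(K, 2) = 4; 2 ⊕ 4 = 6.
P[4]: E(K, 2) = 4; 0 ⊕ 4 = 4.
P[5]: E(K, 0) = 6; A ⊕ 6 = C.
P[6]: E(K, A) = C; F ⊕ C = 3.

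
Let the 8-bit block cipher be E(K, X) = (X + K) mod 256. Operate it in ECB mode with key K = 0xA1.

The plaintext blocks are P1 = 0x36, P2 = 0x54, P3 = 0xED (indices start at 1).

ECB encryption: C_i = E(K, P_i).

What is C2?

C2: E(K, 0x54) = 0xF5.

C2 = 0xF5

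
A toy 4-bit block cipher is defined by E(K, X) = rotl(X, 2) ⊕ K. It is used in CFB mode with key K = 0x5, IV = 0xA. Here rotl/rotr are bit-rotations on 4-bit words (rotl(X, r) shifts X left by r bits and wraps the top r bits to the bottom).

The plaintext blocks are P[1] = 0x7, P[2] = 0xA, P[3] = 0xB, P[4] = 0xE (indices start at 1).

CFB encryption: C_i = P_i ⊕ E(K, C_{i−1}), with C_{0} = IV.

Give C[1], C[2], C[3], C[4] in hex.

C[1]: E(K, 0xA) = 0xF; 0x7 ⊕ 0xF = 0x8.
C[2]: E(K, 0x8) = 0x7; 0xA ⊕ 0x7 = 0xD.
C[3]: E(K, 0xD) = 0x2; 0xB ⊕ 0x2 = 0x9.
C[4]: E(K, 0x9) = 0x3; 0xE ⊕ 0x3 = 0xD.

C[1] = 0x8, C[2] = 0xD, C[3] = 0x9, C[4] = 0xD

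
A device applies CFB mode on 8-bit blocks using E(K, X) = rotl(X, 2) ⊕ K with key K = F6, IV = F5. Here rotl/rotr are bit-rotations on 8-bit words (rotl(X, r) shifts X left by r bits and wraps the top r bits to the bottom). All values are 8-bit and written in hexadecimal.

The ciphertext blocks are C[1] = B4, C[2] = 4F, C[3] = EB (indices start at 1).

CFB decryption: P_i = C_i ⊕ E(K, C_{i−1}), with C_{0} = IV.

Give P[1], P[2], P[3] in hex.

P[1] = 95, P[2] = 6B, P[3] = 20

P[1]: E(K, F5) = 21; B4 ⊕ 21 = 95.
P[2]: E(K, B4) = 24; 4F ⊕ 24 = 6B.
P[3]: E(K, 4F) = CB; EB ⊕ CB = 20.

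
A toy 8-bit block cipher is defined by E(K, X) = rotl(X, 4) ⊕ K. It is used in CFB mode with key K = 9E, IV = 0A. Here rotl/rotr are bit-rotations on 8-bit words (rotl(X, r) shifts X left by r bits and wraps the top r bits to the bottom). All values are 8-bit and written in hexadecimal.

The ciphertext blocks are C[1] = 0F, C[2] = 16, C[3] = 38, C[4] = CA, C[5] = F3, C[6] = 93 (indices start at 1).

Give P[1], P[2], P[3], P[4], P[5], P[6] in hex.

CFB decryption: P_i = C_i ⊕ E(K, C_{i−1}), with C_{0} = IV.
P[1]: E(K, 0A) = 3E; 0F ⊕ 3E = 31.
P[2]: E(K, 0F) = 6E; 16 ⊕ 6E = 78.
P[3]: E(K, 16) = FF; 38 ⊕ FF = C7.
P[4]: E(K, 38) = 1D; CA ⊕ 1D = D7.
P[5]: E(K, CA) = 32; F3 ⊕ 32 = C1.
P[6]: E(K, F3) = A1; 93 ⊕ A1 = 32.

P[1] = 31, P[2] = 78, P[3] = C7, P[4] = D7, P[5] = C1, P[6] = 32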